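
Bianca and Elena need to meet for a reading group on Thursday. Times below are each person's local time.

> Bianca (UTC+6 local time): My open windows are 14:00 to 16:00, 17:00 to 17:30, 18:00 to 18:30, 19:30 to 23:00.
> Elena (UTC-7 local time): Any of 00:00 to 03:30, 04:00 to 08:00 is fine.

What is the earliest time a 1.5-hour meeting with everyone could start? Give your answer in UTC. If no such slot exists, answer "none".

Bianca in UTC: 08:00-10:00, 11:00-11:30, 12:00-12:30, 13:30-17:00 (subtract 6h to convert from UTC+6).
Elena in UTC: 07:00-10:30, 11:00-15:00 (add 7h to convert from UTC-7).
Bianca ∩ Elena: 08:00-10:00, 11:00-11:30, 12:00-12:30, 13:30-15:00.
The first common window of at least 90 minutes is 08:00-10:00, so the earliest start is 08:00.

08:00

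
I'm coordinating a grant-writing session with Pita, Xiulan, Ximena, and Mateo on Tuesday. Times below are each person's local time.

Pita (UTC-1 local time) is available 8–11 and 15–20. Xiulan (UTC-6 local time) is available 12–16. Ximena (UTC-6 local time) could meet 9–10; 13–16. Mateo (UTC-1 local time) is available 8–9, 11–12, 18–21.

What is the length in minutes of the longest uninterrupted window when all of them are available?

Pita in UTC: 09:00-12:00, 16:00-21:00 (add 1h to convert from UTC-1).
Xiulan in UTC: 18:00-22:00 (add 6h to convert from UTC-6).
Ximena in UTC: 15:00-16:00, 19:00-22:00 (add 6h to convert from UTC-6).
Mateo in UTC: 09:00-10:00, 12:00-13:00, 19:00-22:00 (add 1h to convert from UTC-1).
Pita ∩ Xiulan: 18:00-21:00.
Pita ∩ Xiulan ∩ Ximena: 19:00-21:00.
Pita ∩ Xiulan ∩ Ximena ∩ Mateo: 19:00-21:00.
The longest is 19:00-21:00 at 120 minutes.

120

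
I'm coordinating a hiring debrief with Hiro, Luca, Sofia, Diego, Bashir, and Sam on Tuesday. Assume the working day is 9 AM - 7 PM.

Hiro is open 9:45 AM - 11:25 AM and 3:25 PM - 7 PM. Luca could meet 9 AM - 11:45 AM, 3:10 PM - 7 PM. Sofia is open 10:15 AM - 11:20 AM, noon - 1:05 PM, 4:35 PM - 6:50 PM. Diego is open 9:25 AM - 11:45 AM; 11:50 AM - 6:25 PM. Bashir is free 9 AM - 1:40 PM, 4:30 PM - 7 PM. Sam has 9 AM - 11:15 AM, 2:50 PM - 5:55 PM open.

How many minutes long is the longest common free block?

Hiro ∩ Luca: 09:45-11:25, 15:25-19:00.
Hiro ∩ Luca ∩ Sofia: 10:15-11:20, 16:35-18:50.
Hiro ∩ Luca ∩ Sofia ∩ Diego: 10:15-11:20, 16:35-18:25.
Hiro ∩ Luca ∩ Sofia ∩ Diego ∩ Bashir: 10:15-11:20, 16:35-18:25.
Hiro ∩ Luca ∩ Sofia ∩ Diego ∩ Bashir ∩ Sam: 10:15-11:15, 16:35-17:55.
So the common availability across everyone is 10:15-11:15, 16:35-17:55.
The longest is 16:35-17:55 at 80 minutes.

80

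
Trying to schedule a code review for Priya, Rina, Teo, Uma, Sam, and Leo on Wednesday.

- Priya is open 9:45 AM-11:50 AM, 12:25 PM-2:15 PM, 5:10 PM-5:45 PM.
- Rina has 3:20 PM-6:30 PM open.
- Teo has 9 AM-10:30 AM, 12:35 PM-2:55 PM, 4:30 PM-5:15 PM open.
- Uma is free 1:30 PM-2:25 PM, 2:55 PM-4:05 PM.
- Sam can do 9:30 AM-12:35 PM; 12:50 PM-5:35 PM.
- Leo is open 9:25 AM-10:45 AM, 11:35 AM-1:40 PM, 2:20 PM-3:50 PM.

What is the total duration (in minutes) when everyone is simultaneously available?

0

Priya ∩ Rina: 17:10-17:45.
Priya ∩ Rina ∩ Teo: 17:10-17:15.
Priya ∩ Rina ∩ Teo ∩ Uma: ∅.
Priya ∩ Rina ∩ Teo ∩ Uma ∩ Sam: ∅.
Priya ∩ Rina ∩ Teo ∩ Uma ∩ Sam ∩ Leo: ∅.
There is no time when everyone is free.
There is no common window, so the total is 0 minutes.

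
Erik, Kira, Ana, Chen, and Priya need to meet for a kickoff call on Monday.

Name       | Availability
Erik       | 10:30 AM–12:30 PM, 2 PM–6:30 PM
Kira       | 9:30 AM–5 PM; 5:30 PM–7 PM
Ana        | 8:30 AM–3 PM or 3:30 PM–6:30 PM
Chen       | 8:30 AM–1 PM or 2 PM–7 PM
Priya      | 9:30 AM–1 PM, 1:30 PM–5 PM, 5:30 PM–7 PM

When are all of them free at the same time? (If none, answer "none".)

Erik ∩ Kira: 10:30-12:30, 14:00-17:00, 17:30-18:30.
Erik ∩ Kira ∩ Ana: 10:30-12:30, 14:00-15:00, 15:30-17:00, 17:30-18:30.
Erik ∩ Kira ∩ Ana ∩ Chen: 10:30-12:30, 14:00-15:00, 15:30-17:00, 17:30-18:30.
Erik ∩ Kira ∩ Ana ∩ Chen ∩ Priya: 10:30-12:30, 14:00-15:00, 15:30-17:00, 17:30-18:30.

10:30-12:30, 14:00-15:00, 15:30-17:00, 17:30-18:30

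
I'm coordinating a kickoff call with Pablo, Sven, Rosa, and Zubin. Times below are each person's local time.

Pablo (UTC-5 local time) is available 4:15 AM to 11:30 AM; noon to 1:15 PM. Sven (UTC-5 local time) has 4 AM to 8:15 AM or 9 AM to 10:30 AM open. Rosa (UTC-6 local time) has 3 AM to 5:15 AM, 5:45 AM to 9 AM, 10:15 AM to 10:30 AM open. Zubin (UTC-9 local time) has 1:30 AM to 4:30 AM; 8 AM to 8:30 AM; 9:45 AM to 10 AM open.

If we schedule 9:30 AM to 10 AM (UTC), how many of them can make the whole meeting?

3

Pablo in UTC: 09:15-16:30, 17:00-18:15 (add 5h to convert from UTC-5).
Sven in UTC: 09:00-13:15, 14:00-15:30 (add 5h to convert from UTC-5).
Rosa in UTC: 09:00-11:15, 11:45-15:00, 16:15-16:30 (add 6h to convert from UTC-6).
Zubin in UTC: 10:30-13:30, 17:00-17:30, 18:45-19:00 (add 9h to convert from UTC-9).
Pablo, Sven, and Rosa can make the full 09:30-10:00 slot — that's 3.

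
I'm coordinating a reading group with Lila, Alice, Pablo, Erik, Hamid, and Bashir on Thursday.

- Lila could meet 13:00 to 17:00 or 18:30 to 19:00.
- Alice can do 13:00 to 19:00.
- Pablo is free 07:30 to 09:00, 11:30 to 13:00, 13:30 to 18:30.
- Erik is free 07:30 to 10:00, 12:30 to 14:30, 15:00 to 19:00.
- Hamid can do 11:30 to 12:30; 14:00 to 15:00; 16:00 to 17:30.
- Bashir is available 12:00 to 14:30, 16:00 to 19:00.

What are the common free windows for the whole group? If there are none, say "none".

14:00-14:30, 16:00-17:00

Lila ∩ Alice: 13:00-17:00, 18:30-19:00.
Lila ∩ Alice ∩ Pablo: 13:30-17:00.
Lila ∩ Alice ∩ Pablo ∩ Erik: 13:30-14:30, 15:00-17:00.
Lila ∩ Alice ∩ Pablo ∩ Erik ∩ Hamid: 14:00-14:30, 16:00-17:00.
Lila ∩ Alice ∩ Pablo ∩ Erik ∩ Hamid ∩ Bashir: 14:00-14:30, 16:00-17:00.
Those are the intersection windows.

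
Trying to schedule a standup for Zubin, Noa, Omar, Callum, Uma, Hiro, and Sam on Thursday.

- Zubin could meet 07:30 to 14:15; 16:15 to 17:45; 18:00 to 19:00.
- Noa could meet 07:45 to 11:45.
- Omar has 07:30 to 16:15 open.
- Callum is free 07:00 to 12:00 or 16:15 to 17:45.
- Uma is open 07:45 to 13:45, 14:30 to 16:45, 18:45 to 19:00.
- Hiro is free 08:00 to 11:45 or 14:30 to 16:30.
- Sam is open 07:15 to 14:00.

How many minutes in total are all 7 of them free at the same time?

Zubin ∩ Noa: 07:45-11:45.
Zubin ∩ Noa ∩ Omar: 07:45-11:45.
Zubin ∩ Noa ∩ Omar ∩ Callum: 07:45-11:45.
Zubin ∩ Noa ∩ Omar ∩ Callum ∩ Uma: 07:45-11:45.
Zubin ∩ Noa ∩ Omar ∩ Callum ∩ Uma ∩ Hiro: 08:00-11:45.
Zubin ∩ Noa ∩ Omar ∩ Callum ∩ Uma ∩ Hiro ∩ Sam: 08:00-11:45.
That's a single block of 225 minutes.

225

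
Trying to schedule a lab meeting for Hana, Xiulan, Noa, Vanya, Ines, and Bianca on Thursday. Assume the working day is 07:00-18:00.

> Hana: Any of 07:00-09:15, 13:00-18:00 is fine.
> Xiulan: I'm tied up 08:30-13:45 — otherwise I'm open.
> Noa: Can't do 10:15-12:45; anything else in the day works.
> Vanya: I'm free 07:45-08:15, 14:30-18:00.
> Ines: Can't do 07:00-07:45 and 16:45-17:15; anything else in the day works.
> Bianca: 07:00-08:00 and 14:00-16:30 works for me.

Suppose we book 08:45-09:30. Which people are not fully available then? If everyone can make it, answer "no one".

Bianca, Hana, Vanya, Xiulan

Hana free: 07:00-09:15, 13:00-18:00.
Xiulan free: 07:00-08:30, 13:45-18:00 (invert busy blocks within the working day).
Noa free: 07:00-10:15, 12:45-18:00 (invert busy blocks within the working day).
Vanya free: 07:45-08:15, 14:30-18:00.
Ines free: 07:45-16:45, 17:15-18:00 (invert busy blocks within the working day).
Bianca free: 07:00-08:00, 14:00-16:30.
Hana: not fully free for 08:45-09:30. Xiulan: not fully free for 08:45-09:30. Noa: free for 08:45-09:30. Vanya: not fully free for 08:45-09:30. Ines: free for 08:45-09:30. Bianca: not fully free for 08:45-09:30.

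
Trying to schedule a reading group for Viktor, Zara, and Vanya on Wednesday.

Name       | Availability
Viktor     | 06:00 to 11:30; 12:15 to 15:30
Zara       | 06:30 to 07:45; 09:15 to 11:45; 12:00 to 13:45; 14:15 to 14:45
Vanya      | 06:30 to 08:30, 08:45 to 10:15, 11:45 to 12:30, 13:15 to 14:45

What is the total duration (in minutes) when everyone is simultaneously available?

210

Viktor ∩ Zara: 06:30-07:45, 09:15-11:30, 12:15-13:45, 14:15-14:45.
Viktor ∩ Zara ∩ Vanya: 06:30-07:45, 09:15-10:15, 12:15-12:30, 13:15-13:45, 14:15-14:45.
Summing the common windows: 75 + 60 + 15 + 30 + 30 = 210 minutes.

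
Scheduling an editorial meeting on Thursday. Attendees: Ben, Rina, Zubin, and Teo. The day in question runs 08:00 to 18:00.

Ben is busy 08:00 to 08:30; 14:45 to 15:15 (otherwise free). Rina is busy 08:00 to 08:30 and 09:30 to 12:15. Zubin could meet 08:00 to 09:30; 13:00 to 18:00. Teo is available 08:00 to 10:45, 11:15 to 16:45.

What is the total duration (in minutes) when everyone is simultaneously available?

Ben free: 08:30-14:45, 15:15-18:00 (invert busy blocks within the working day).
Rina free: 08:30-09:30, 12:15-18:00 (invert busy blocks within the working day).
Zubin free: 08:00-09:30, 13:00-18:00.
Teo free: 08:00-10:45, 11:15-16:45.
Ben ∩ Rina: 08:30-09:30, 12:15-14:45, 15:15-18:00.
Ben ∩ Rina ∩ Zubin: 08:30-09:30, 13:00-14:45, 15:15-18:00.
Ben ∩ Rina ∩ Zubin ∩ Teo: 08:30-09:30, 13:00-14:45, 15:15-16:45.
So the common availability across everyone is 08:30-09:30, 13:00-14:45, 15:15-16:45.
Summing the common windows: 60 + 105 + 90 = 255 minutes.

255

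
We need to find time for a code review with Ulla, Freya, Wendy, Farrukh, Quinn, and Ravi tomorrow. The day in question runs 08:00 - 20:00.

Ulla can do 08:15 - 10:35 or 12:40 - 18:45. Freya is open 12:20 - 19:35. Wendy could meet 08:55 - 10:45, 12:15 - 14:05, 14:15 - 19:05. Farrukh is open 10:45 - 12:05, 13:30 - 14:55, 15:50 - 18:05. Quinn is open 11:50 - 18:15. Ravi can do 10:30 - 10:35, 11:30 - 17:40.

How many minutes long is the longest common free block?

Ulla ∩ Freya: 12:40-18:45.
Ulla ∩ Freya ∩ Wendy: 12:40-14:05, 14:15-18:45.
Ulla ∩ Freya ∩ Wendy ∩ Farrukh: 13:30-14:05, 14:15-14:55, 15:50-18:05.
Ulla ∩ Freya ∩ Wendy ∩ Farrukh ∩ Quinn: 13:30-14:05, 14:15-14:55, 15:50-18:05.
Ulla ∩ Freya ∩ Wendy ∩ Farrukh ∩ Quinn ∩ Ravi: 13:30-14:05, 14:15-14:55, 15:50-17:40.
So the common availability across everyone is 13:30-14:05, 14:15-14:55, 15:50-17:40.
The longest is 15:50-17:40 at 110 minutes.

110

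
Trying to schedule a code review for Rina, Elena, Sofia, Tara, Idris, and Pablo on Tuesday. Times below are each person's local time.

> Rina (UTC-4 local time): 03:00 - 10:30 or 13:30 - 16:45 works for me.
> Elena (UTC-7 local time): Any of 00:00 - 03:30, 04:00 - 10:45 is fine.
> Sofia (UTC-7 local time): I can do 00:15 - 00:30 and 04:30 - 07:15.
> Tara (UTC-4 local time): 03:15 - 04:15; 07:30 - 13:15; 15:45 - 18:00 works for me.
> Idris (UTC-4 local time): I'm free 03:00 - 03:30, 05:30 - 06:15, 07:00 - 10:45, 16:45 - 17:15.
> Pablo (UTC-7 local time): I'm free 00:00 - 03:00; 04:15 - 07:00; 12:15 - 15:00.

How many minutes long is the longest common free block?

150

Rina in UTC: 07:00-14:30, 17:30-20:45 (add 4h to convert from UTC-4).
Elena in UTC: 07:00-10:30, 11:00-17:45 (add 7h to convert from UTC-7).
Sofia in UTC: 07:15-07:30, 11:30-14:15 (add 7h to convert from UTC-7).
Tara in UTC: 07:15-08:15, 11:30-17:15, 19:45-22:00 (add 4h to convert from UTC-4).
Idris in UTC: 07:00-07:30, 09:30-10:15, 11:00-14:45, 20:45-21:15 (add 4h to convert from UTC-4).
Pablo in UTC: 07:00-10:00, 11:15-14:00, 19:15-22:00 (add 7h to convert from UTC-7).
Rina ∩ Elena: 07:00-10:30, 11:00-14:30, 17:30-17:45.
Rina ∩ Elena ∩ Sofia: 07:15-07:30, 11:30-14:15.
Rina ∩ Elena ∩ Sofia ∩ Tara: 07:15-07:30, 11:30-14:15.
Rina ∩ Elena ∩ Sofia ∩ Tara ∩ Idris: 07:15-07:30, 11:30-14:15.
Rina ∩ Elena ∩ Sofia ∩ Tara ∩ Idris ∩ Pablo: 07:15-07:30, 11:30-14:00.
So the common availability across everyone is 07:15-07:30, 11:30-14:00.
The longest is 11:30-14:00 at 150 minutes.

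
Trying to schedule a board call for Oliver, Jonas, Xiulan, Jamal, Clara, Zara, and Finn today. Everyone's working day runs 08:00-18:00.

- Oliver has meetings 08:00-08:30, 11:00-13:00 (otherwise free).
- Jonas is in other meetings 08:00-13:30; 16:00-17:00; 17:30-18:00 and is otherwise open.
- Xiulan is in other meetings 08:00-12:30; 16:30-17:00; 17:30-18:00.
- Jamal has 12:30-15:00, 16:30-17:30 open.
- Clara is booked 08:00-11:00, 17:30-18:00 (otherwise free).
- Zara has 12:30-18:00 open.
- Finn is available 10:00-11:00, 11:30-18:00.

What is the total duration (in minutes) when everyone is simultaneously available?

Oliver free: 08:30-11:00, 13:00-18:00 (invert busy blocks within the working day).
Jonas free: 13:30-16:00, 17:00-17:30 (invert busy blocks within the working day).
Xiulan free: 12:30-16:30, 17:00-17:30 (invert busy blocks within the working day).
Jamal free: 12:30-15:00, 16:30-17:30.
Clara free: 11:00-17:30 (invert busy blocks within the working day).
Zara free: 12:30-18:00.
Finn free: 10:00-11:00, 11:30-18:00.
Oliver ∩ Jonas: 13:30-16:00, 17:00-17:30.
Oliver ∩ Jonas ∩ Xiulan: 13:30-16:00, 17:00-17:30.
Oliver ∩ Jonas ∩ Xiulan ∩ Jamal: 13:30-15:00, 17:00-17:30.
Oliver ∩ Jonas ∩ Xiulan ∩ Jamal ∩ Clara: 13:30-15:00, 17:00-17:30.
Oliver ∩ Jonas ∩ Xiulan ∩ Jamal ∩ Clara ∩ Zara: 13:30-15:00, 17:00-17:30.
Oliver ∩ Jonas ∩ Xiulan ∩ Jamal ∩ Clara ∩ Zara ∩ Finn: 13:30-15:00, 17:00-17:30.
Those are the intersection windows.
Summing the common windows: 90 + 30 = 120 minutes.

120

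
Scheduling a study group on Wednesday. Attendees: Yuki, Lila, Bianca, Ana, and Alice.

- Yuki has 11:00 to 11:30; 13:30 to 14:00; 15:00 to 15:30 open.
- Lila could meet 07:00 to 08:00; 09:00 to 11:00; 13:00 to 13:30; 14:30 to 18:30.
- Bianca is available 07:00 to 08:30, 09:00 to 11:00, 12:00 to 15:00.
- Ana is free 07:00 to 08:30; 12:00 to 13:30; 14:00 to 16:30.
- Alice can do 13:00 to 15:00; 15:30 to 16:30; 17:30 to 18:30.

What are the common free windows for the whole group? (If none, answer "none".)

none

Yuki ∩ Lila: 15:00-15:30.
Yuki ∩ Lila ∩ Bianca: ∅.
Yuki ∩ Lila ∩ Bianca ∩ Ana: ∅.
Yuki ∩ Lila ∩ Bianca ∩ Ana ∩ Alice: ∅.
There is no time when everyone is free.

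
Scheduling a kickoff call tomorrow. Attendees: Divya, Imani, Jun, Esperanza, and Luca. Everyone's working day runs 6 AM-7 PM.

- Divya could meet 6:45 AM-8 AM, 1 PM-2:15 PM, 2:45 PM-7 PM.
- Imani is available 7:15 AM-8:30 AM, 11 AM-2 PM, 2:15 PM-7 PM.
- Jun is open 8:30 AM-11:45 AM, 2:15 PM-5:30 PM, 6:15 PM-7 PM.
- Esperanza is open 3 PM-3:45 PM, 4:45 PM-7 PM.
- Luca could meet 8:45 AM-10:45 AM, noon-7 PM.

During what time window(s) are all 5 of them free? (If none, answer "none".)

15:00-15:45, 16:45-17:30, 18:15-19:00

Divya ∩ Imani: 07:15-08:00, 13:00-14:00, 14:45-19:00.
Divya ∩ Imani ∩ Jun: 14:45-17:30, 18:15-19:00.
Divya ∩ Imani ∩ Jun ∩ Esperanza: 15:00-15:45, 16:45-17:30, 18:15-19:00.
Divya ∩ Imani ∩ Jun ∩ Esperanza ∩ Luca: 15:00-15:45, 16:45-17:30, 18:15-19:00.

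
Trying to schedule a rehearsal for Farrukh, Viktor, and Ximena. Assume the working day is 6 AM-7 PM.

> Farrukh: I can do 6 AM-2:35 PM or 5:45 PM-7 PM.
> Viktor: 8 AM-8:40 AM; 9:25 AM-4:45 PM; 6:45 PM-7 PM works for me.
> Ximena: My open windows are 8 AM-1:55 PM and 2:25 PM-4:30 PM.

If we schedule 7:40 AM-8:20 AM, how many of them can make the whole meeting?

Farrukh can make the full 07:40-08:20 slot — that's 1.

1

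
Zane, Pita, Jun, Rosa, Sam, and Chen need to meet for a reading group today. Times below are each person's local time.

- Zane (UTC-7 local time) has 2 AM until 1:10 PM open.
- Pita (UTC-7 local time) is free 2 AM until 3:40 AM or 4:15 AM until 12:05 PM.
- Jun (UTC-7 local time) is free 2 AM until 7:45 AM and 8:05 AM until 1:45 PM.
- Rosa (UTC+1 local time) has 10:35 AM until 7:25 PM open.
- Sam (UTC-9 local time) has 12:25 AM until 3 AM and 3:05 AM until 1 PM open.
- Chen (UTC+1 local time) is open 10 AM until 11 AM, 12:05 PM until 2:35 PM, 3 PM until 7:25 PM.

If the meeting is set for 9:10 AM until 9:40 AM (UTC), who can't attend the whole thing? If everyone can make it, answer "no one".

Rosa, Sam

Zane in UTC: 09:00-20:10 (add 7h to convert from UTC-7).
Pita in UTC: 09:00-10:40, 11:15-19:05 (add 7h to convert from UTC-7).
Jun in UTC: 09:00-14:45, 15:05-20:45 (add 7h to convert from UTC-7).
Rosa in UTC: 09:35-18:25 (subtract 1h to convert from UTC+1).
Sam in UTC: 09:25-12:00, 12:05-22:00 (add 9h to convert from UTC-9).
Chen in UTC: 09:00-10:00, 11:05-13:35, 14:00-18:25 (subtract 1h to convert from UTC+1).
Zane: free for 09:10-09:40. Pita: free for 09:10-09:40. Jun: free for 09:10-09:40. Rosa: not fully free for 09:10-09:40. Sam: not fully free for 09:10-09:40. Chen: free for 09:10-09:40.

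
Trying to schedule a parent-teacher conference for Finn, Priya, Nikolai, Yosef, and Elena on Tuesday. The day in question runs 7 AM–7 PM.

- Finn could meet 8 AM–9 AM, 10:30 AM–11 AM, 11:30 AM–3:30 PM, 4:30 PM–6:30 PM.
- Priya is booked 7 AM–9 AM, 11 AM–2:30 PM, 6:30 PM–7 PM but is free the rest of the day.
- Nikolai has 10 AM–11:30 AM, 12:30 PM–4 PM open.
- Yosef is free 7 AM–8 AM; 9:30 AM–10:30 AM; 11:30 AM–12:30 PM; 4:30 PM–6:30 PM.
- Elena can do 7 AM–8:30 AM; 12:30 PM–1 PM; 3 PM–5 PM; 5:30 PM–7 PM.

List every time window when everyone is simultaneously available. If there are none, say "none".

none

Finn free: 08:00-09:00, 10:30-11:00, 11:30-15:30, 16:30-18:30.
Priya free: 09:00-11:00, 14:30-18:30 (invert busy blocks within the working day).
Nikolai free: 10:00-11:30, 12:30-16:00.
Yosef free: 07:00-08:00, 09:30-10:30, 11:30-12:30, 16:30-18:30.
Elena free: 07:00-08:30, 12:30-13:00, 15:00-17:00, 17:30-19:00.
Finn ∩ Priya: 10:30-11:00, 14:30-15:30, 16:30-18:30.
Finn ∩ Priya ∩ Nikolai: 10:30-11:00, 14:30-15:30.
Finn ∩ Priya ∩ Nikolai ∩ Yosef: ∅.
Finn ∩ Priya ∩ Nikolai ∩ Yosef ∩ Elena: ∅.
There is no time when everyone is free.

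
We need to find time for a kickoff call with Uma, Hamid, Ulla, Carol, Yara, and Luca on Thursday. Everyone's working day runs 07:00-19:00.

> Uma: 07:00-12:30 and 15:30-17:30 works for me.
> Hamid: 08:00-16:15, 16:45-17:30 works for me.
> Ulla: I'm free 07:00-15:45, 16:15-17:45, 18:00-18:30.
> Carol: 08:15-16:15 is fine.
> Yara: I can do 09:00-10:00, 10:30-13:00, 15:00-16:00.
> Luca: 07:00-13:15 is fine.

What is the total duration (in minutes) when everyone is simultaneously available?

Uma ∩ Hamid: 08:00-12:30, 15:30-16:15, 16:45-17:30.
Uma ∩ Hamid ∩ Ulla: 08:00-12:30, 15:30-15:45, 16:45-17:30.
Uma ∩ Hamid ∩ Ulla ∩ Carol: 08:15-12:30, 15:30-15:45.
Uma ∩ Hamid ∩ Ulla ∩ Carol ∩ Yara: 09:00-10:00, 10:30-12:30, 15:30-15:45.
Uma ∩ Hamid ∩ Ulla ∩ Carol ∩ Yara ∩ Luca: 09:00-10:00, 10:30-12:30.
Those are the intersection windows.
Summing the common windows: 60 + 120 = 180 minutes.

180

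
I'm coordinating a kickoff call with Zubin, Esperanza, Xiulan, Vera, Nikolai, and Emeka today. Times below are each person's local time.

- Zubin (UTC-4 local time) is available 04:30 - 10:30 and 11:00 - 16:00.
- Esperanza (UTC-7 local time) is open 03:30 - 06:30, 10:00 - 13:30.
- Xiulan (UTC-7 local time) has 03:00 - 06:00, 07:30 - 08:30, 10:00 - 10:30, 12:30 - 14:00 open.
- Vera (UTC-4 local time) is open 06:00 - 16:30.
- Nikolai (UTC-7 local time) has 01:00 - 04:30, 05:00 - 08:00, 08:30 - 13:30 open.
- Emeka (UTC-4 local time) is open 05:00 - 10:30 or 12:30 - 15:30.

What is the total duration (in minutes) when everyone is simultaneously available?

Zubin in UTC: 08:30-14:30, 15:00-20:00 (add 4h to convert from UTC-4).
Esperanza in UTC: 10:30-13:30, 17:00-20:30 (add 7h to convert from UTC-7).
Xiulan in UTC: 10:00-13:00, 14:30-15:30, 17:00-17:30, 19:30-21:00 (add 7h to convert from UTC-7).
Vera in UTC: 10:00-20:30 (add 4h to convert from UTC-4).
Nikolai in UTC: 08:00-11:30, 12:00-15:00, 15:30-20:30 (add 7h to convert from UTC-7).
Emeka in UTC: 09:00-14:30, 16:30-19:30 (add 4h to convert from UTC-4).
Zubin ∩ Esperanza: 10:30-13:30, 17:00-20:00.
Zubin ∩ Esperanza ∩ Xiulan: 10:30-13:00, 17:00-17:30, 19:30-20:00.
Zubin ∩ Esperanza ∩ Xiulan ∩ Vera: 10:30-13:00, 17:00-17:30, 19:30-20:00.
Zubin ∩ Esperanza ∩ Xiulan ∩ Vera ∩ Nikolai: 10:30-11:30, 12:00-13:00, 17:00-17:30, 19:30-20:00.
Zubin ∩ Esperanza ∩ Xiulan ∩ Vera ∩ Nikolai ∩ Emeka: 10:30-11:30, 12:00-13:00, 17:00-17:30.
So the common availability across everyone is 10:30-11:30, 12:00-13:00, 17:00-17:30.
Summing the common windows: 60 + 60 + 30 = 150 minutes.

150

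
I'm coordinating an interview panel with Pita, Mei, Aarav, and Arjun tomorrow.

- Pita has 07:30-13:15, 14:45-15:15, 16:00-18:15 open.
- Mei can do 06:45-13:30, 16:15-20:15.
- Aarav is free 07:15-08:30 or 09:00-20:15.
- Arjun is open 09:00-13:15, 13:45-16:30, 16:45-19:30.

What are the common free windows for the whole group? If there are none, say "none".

09:00-13:15, 16:15-16:30, 16:45-18:15

Pita ∩ Mei: 07:30-13:15, 16:15-18:15.
Pita ∩ Mei ∩ Aarav: 07:30-08:30, 09:00-13:15, 16:15-18:15.
Pita ∩ Mei ∩ Aarav ∩ Arjun: 09:00-13:15, 16:15-16:30, 16:45-18:15.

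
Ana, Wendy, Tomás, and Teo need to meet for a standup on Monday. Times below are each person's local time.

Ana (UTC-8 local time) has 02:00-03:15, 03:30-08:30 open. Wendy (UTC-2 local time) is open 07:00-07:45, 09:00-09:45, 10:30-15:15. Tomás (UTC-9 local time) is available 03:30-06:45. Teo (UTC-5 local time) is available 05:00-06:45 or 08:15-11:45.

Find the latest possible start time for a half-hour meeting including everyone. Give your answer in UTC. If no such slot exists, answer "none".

Ana in UTC: 10:00-11:15, 11:30-16:30 (add 8h to convert from UTC-8).
Wendy in UTC: 09:00-09:45, 11:00-11:45, 12:30-17:15 (add 2h to convert from UTC-2).
Tomás in UTC: 12:30-15:45 (add 9h to convert from UTC-9).
Teo in UTC: 10:00-11:45, 13:15-16:45 (add 5h to convert from UTC-5).
Ana ∩ Wendy: 11:00-11:15, 11:30-11:45, 12:30-16:30.
Ana ∩ Wendy ∩ Tomás: 12:30-15:45.
Ana ∩ Wendy ∩ Tomás ∩ Teo: 13:15-15:45.
So the common availability across everyone is 13:15-15:45.
The last common window of at least 30 minutes is 13:15-15:45; a 30-minute meeting can start as late as 15:15 and still end by 15:45.

15:15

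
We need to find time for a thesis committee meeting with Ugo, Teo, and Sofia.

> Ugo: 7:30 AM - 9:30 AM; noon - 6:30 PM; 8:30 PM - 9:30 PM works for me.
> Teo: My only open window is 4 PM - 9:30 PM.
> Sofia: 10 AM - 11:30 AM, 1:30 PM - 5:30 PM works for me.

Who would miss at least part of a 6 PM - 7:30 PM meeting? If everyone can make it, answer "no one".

Ugo: not fully free for 18:00-19:30. Teo: free for 18:00-19:30. Sofia: not fully free for 18:00-19:30.

Sofia, Ugo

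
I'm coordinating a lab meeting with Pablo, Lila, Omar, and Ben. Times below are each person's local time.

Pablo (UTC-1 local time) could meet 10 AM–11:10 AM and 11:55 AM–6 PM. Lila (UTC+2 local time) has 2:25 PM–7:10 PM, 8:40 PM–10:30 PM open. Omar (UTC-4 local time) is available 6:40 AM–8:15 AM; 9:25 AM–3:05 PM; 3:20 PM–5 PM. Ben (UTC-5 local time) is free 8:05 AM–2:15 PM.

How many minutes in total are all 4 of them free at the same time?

Pablo in UTC: 11:00-12:10, 12:55-19:00 (add 1h to convert from UTC-1).
Lila in UTC: 12:25-17:10, 18:40-20:30 (subtract 2h to convert from UTC+2).
Omar in UTC: 10:40-12:15, 13:25-19:05, 19:20-21:00 (add 4h to convert from UTC-4).
Ben in UTC: 13:05-19:15 (add 5h to convert from UTC-5).
Pablo ∩ Lila: 12:55-17:10, 18:40-19:00.
Pablo ∩ Lila ∩ Omar: 13:25-17:10, 18:40-19:00.
Pablo ∩ Lila ∩ Omar ∩ Ben: 13:25-17:10, 18:40-19:00.
Summing the common windows: 225 + 20 = 245 minutes.

245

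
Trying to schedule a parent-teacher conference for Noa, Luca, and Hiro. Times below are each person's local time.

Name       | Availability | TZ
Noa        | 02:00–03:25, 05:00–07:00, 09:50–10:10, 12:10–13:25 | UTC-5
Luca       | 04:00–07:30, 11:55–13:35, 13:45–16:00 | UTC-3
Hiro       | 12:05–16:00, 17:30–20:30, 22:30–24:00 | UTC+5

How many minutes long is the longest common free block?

80

Noa in UTC: 07:00-08:25, 10:00-12:00, 14:50-15:10, 17:10-18:25 (add 5h to convert from UTC-5).
Luca in UTC: 07:00-10:30, 14:55-16:35, 16:45-19:00 (add 3h to convert from UTC-3).
Hiro in UTC: 07:05-11:00, 12:30-15:30, 17:30-19:00 (subtract 5h to convert from UTC+5).
Noa ∩ Luca: 07:00-08:25, 10:00-10:30, 14:55-15:10, 17:10-18:25.
Noa ∩ Luca ∩ Hiro: 07:05-08:25, 10:00-10:30, 14:55-15:10, 17:30-18:25.
The longest is 07:05-08:25 at 80 minutes.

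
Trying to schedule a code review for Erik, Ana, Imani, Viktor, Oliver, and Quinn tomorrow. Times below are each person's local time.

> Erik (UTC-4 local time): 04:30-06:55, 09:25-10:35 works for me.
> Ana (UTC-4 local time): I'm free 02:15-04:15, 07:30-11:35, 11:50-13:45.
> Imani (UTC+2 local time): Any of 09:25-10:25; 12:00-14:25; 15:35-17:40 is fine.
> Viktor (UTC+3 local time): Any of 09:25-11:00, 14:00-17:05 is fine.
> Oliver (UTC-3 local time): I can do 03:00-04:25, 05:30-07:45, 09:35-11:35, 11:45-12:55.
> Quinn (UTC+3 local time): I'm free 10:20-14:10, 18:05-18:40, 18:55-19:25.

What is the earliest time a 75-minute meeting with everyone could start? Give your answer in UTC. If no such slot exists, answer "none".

Erik in UTC: 08:30-10:55, 13:25-14:35 (add 4h to convert from UTC-4).
Ana in UTC: 06:15-08:15, 11:30-15:35, 15:50-17:45 (add 4h to convert from UTC-4).
Imani in UTC: 07:25-08:25, 10:00-12:25, 13:35-15:40 (subtract 2h to convert from UTC+2).
Viktor in UTC: 06:25-08:00, 11:00-14:05 (subtract 3h to convert from UTC+3).
Oliver in UTC: 06:00-07:25, 08:30-10:45, 12:35-14:35, 14:45-15:55 (add 3h to convert from UTC-3).
Quinn in UTC: 07:20-11:10, 15:05-15:40, 15:55-16:25 (subtract 3h to convert from UTC+3).
Erik ∩ Ana: 13:25-14:35.
Erik ∩ Ana ∩ Imani: 13:35-14:35.
Erik ∩ Ana ∩ Imani ∩ Viktor: 13:35-14:05.
Erik ∩ Ana ∩ Imani ∩ Viktor ∩ Oliver: 13:35-14:05.
Erik ∩ Ana ∩ Imani ∩ Viktor ∩ Oliver ∩ Quinn: ∅.
There is no time when everyone is free.
No common window is at least 75 minutes long.

none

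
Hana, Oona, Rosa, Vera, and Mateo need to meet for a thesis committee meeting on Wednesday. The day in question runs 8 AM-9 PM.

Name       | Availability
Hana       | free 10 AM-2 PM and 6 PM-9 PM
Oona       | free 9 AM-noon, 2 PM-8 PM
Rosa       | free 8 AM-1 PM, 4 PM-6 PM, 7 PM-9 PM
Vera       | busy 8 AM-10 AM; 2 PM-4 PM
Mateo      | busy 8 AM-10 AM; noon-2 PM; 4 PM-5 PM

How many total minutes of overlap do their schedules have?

180

Hana free: 10:00-14:00, 18:00-21:00.
Oona free: 09:00-12:00, 14:00-20:00.
Rosa free: 08:00-13:00, 16:00-18:00, 19:00-21:00.
Vera free: 10:00-14:00, 16:00-21:00 (invert busy blocks within the working day).
Mateo free: 10:00-12:00, 14:00-16:00, 17:00-21:00 (invert busy blocks within the working day).
Hana ∩ Oona: 10:00-12:00, 18:00-20:00.
Hana ∩ Oona ∩ Rosa: 10:00-12:00, 19:00-20:00.
Hana ∩ Oona ∩ Rosa ∩ Vera: 10:00-12:00, 19:00-20:00.
Hana ∩ Oona ∩ Rosa ∩ Vera ∩ Mateo: 10:00-12:00, 19:00-20:00.
Summing the common windows: 120 + 60 = 180 minutes.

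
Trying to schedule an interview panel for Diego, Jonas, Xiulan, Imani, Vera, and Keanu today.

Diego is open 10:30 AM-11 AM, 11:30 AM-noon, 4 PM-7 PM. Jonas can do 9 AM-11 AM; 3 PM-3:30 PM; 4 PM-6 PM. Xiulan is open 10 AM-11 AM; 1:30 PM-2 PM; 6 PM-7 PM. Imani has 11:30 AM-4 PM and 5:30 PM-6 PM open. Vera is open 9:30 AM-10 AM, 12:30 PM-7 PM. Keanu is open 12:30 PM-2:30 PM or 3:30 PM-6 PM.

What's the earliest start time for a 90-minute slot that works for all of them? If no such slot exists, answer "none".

none

Diego ∩ Jonas: 10:30-11:00, 16:00-18:00.
Diego ∩ Jonas ∩ Xiulan: 10:30-11:00.
Diego ∩ Jonas ∩ Xiulan ∩ Imani: ∅.
Diego ∩ Jonas ∩ Xiulan ∩ Imani ∩ Vera: ∅.
Diego ∩ Jonas ∩ Xiulan ∩ Imani ∩ Vera ∩ Keanu: ∅.
There is no time when everyone is free.
No common window is at least 90 minutes long.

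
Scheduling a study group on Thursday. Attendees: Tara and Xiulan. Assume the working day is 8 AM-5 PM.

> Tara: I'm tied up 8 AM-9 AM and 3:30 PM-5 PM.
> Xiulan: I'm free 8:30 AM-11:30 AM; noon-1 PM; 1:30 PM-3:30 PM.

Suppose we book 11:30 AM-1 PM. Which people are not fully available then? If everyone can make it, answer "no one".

Xiulan

Tara free: 09:00-15:30 (invert busy blocks within the working day).
Xiulan free: 08:30-11:30, 12:00-13:00, 13:30-15:30.
Tara: free for 11:30-13:00. Xiulan: not fully free for 11:30-13:00.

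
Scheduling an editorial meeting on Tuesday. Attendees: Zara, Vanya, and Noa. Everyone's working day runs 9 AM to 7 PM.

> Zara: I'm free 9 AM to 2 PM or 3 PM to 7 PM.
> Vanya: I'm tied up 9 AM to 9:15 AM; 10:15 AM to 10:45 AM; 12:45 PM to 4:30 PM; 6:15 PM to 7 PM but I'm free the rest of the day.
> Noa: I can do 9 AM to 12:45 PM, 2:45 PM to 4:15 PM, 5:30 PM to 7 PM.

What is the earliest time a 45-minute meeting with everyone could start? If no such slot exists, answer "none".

09:15

Zara free: 09:00-14:00, 15:00-19:00.
Vanya free: 09:15-10:15, 10:45-12:45, 16:30-18:15 (invert busy blocks within the working day).
Noa free: 09:00-12:45, 14:45-16:15, 17:30-19:00.
Zara ∩ Vanya: 09:15-10:15, 10:45-12:45, 16:30-18:15.
Zara ∩ Vanya ∩ Noa: 09:15-10:15, 10:45-12:45, 17:30-18:15.
So the common availability across everyone is 09:15-10:15, 10:45-12:45, 17:30-18:15.
The first common window of at least 45 minutes is 09:15-10:15, so the earliest start is 09:15.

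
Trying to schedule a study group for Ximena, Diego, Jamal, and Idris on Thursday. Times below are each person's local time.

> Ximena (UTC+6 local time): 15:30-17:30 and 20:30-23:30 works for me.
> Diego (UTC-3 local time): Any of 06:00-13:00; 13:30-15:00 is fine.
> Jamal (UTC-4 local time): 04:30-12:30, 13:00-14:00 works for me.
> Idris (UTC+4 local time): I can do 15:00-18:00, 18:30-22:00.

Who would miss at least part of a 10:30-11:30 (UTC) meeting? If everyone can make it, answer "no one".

Ximena in UTC: 09:30-11:30, 14:30-17:30 (subtract 6h to convert from UTC+6).
Diego in UTC: 09:00-16:00, 16:30-18:00 (add 3h to convert from UTC-3).
Jamal in UTC: 08:30-16:30, 17:00-18:00 (add 4h to convert from UTC-4).
Idris in UTC: 11:00-14:00, 14:30-18:00 (subtract 4h to convert from UTC+4).
Ximena: free for 10:30-11:30. Diego: free for 10:30-11:30. Jamal: free for 10:30-11:30. Idris: not fully free for 10:30-11:30.

Idris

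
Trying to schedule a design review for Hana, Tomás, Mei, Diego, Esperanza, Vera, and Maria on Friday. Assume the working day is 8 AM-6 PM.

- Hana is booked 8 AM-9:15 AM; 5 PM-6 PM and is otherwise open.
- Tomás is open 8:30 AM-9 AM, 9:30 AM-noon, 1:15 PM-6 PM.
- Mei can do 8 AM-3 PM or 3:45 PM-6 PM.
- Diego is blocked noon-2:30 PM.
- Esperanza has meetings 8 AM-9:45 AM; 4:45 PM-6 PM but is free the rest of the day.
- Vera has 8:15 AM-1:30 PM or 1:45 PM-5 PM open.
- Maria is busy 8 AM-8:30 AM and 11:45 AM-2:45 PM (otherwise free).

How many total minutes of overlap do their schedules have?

Hana free: 09:15-17:00 (invert busy blocks within the working day).
Tomás free: 08:30-09:00, 09:30-12:00, 13:15-18:00.
Mei free: 08:00-15:00, 15:45-18:00.
Diego free: 08:00-12:00, 14:30-18:00 (invert busy blocks within the working day).
Esperanza free: 09:45-16:45 (invert busy blocks within the working day).
Vera free: 08:15-13:30, 13:45-17:00.
Maria free: 08:30-11:45, 14:45-18:00 (invert busy blocks within the working day).
Hana ∩ Tomás: 09:30-12:00, 13:15-17:00.
Hana ∩ Tomás ∩ Mei: 09:30-12:00, 13:15-15:00, 15:45-17:00.
Hana ∩ Tomás ∩ Mei ∩ Diego: 09:30-12:00, 14:30-15:00, 15:45-17:00.
Hana ∩ Tomás ∩ Mei ∩ Diego ∩ Esperanza: 09:45-12:00, 14:30-15:00, 15:45-16:45.
Hana ∩ Tomás ∩ Mei ∩ Diego ∩ Esperanza ∩ Vera: 09:45-12:00, 14:30-15:00, 15:45-16:45.
Hana ∩ Tomás ∩ Mei ∩ Diego ∩ Esperanza ∩ Vera ∩ Maria: 09:45-11:45, 14:45-15:00, 15:45-16:45.
Summing the common windows: 120 + 15 + 60 = 195 minutes.

195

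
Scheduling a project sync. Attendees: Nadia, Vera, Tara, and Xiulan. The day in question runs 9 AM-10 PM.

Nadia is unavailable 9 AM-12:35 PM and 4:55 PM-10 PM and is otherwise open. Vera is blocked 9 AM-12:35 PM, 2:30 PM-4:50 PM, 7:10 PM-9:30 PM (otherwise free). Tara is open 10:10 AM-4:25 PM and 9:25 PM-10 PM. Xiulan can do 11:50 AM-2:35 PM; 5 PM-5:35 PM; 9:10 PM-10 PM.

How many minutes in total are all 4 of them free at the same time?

115

Nadia free: 12:35-16:55 (invert busy blocks within the working day).
Vera free: 12:35-14:30, 16:50-19:10, 21:30-22:00 (invert busy blocks within the working day).
Tara free: 10:10-16:25, 21:25-22:00.
Xiulan free: 11:50-14:35, 17:00-17:35, 21:10-22:00.
Nadia ∩ Vera: 12:35-14:30, 16:50-16:55.
Nadia ∩ Vera ∩ Tara: 12:35-14:30.
Nadia ∩ Vera ∩ Tara ∩ Xiulan: 12:35-14:30.
So the common availability across everyone is 12:35-14:30.
That's a single block of 115 minutes.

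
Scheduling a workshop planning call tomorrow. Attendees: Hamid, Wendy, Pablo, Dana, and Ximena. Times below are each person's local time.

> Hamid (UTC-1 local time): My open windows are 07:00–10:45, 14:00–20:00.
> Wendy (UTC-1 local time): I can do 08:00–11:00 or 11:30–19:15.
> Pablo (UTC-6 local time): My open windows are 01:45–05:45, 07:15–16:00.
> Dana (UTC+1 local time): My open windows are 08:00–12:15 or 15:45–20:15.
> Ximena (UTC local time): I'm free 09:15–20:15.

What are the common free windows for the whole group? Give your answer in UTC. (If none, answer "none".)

09:15-11:15, 15:00-19:15

Hamid in UTC: 08:00-11:45, 15:00-21:00 (add 1h to convert from UTC-1).
Wendy in UTC: 09:00-12:00, 12:30-20:15 (add 1h to convert from UTC-1).
Pablo in UTC: 07:45-11:45, 13:15-22:00 (add 6h to convert from UTC-6).
Dana in UTC: 07:00-11:15, 14:45-19:15 (subtract 1h to convert from UTC+1).
Ximena in UTC: 09:15-20:15.
Hamid ∩ Wendy: 09:00-11:45, 15:00-20:15.
Hamid ∩ Wendy ∩ Pablo: 09:00-11:45, 15:00-20:15.
Hamid ∩ Wendy ∩ Pablo ∩ Dana: 09:00-11:15, 15:00-19:15.
Hamid ∩ Wendy ∩ Pablo ∩ Dana ∩ Ximena: 09:15-11:15, 15:00-19:15.
Those are the intersection windows.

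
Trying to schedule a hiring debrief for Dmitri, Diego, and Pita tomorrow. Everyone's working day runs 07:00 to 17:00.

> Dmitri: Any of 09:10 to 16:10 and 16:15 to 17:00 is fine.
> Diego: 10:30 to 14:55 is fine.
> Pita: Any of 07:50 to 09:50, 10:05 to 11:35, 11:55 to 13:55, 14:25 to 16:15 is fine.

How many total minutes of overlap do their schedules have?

215

Dmitri ∩ Diego: 10:30-14:55.
Dmitri ∩ Diego ∩ Pita: 10:30-11:35, 11:55-13:55, 14:25-14:55.
Summing the common windows: 65 + 120 + 30 = 215 minutes.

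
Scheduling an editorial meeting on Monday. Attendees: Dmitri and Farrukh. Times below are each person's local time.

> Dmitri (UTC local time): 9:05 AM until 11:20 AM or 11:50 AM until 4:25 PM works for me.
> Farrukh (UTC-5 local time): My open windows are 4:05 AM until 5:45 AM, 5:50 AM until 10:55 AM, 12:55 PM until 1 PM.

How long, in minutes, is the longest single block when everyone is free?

245

Dmitri in UTC: 09:05-11:20, 11:50-16:25.
Farrukh in UTC: 09:05-10:45, 10:50-15:55, 17:55-18:00 (add 5h to convert from UTC-5).
Dmitri ∩ Farrukh: 09:05-10:45, 10:50-11:20, 11:50-15:55.
So the common availability across everyone is 09:05-10:45, 10:50-11:20, 11:50-15:55.
The longest is 11:50-15:55 at 245 minutes.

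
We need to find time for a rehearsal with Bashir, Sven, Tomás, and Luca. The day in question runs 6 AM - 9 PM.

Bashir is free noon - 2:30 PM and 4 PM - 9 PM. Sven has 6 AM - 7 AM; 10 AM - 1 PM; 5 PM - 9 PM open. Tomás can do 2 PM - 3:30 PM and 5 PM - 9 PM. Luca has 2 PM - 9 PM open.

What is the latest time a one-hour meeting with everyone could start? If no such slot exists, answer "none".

Bashir ∩ Sven: 12:00-13:00, 17:00-21:00.
Bashir ∩ Sven ∩ Tomás: 17:00-21:00.
Bashir ∩ Sven ∩ Tomás ∩ Luca: 17:00-21:00.
The last common window of at least 60 minutes is 17:00-21:00; a 60-minute meeting can start as late as 20:00 and still end by 21:00.

20:00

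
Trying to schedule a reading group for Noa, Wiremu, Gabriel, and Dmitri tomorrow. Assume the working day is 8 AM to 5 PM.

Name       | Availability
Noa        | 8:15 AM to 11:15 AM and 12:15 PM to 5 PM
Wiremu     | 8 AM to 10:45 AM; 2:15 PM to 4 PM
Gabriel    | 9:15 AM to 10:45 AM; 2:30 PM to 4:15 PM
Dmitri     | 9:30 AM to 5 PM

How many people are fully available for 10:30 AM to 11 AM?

2

Noa and Dmitri can make the full 10:30-11:00 slot — that's 2.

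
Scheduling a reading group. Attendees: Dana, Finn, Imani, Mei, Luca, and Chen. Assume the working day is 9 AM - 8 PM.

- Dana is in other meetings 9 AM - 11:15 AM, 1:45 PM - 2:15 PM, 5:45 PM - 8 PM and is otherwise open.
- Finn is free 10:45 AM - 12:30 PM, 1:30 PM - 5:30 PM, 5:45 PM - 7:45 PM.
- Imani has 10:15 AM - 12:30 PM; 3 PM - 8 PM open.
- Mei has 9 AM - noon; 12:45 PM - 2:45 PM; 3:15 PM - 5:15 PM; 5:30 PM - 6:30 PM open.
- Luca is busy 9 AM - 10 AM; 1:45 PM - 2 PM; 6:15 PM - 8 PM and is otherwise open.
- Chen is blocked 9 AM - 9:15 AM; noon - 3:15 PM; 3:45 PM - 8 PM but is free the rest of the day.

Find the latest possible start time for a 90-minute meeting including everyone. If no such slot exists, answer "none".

Dana free: 11:15-13:45, 14:15-17:45 (invert busy blocks within the working day).
Finn free: 10:45-12:30, 13:30-17:30, 17:45-19:45.
Imani free: 10:15-12:30, 15:00-20:00.
Mei free: 09:00-12:00, 12:45-14:45, 15:15-17:15, 17:30-18:30.
Luca free: 10:00-13:45, 14:00-18:15 (invert busy blocks within the working day).
Chen free: 09:15-12:00, 15:15-15:45 (invert busy blocks within the working day).
Dana ∩ Finn: 11:15-12:30, 13:30-13:45, 14:15-17:30.
Dana ∩ Finn ∩ Imani: 11:15-12:30, 15:00-17:30.
Dana ∩ Finn ∩ Imani ∩ Mei: 11:15-12:00, 15:15-17:15.
Dana ∩ Finn ∩ Imani ∩ Mei ∩ Luca: 11:15-12:00, 15:15-17:15.
Dana ∩ Finn ∩ Imani ∩ Mei ∩ Luca ∩ Chen: 11:15-12:00, 15:15-15:45.
No common window is at least 90 minutes long.

none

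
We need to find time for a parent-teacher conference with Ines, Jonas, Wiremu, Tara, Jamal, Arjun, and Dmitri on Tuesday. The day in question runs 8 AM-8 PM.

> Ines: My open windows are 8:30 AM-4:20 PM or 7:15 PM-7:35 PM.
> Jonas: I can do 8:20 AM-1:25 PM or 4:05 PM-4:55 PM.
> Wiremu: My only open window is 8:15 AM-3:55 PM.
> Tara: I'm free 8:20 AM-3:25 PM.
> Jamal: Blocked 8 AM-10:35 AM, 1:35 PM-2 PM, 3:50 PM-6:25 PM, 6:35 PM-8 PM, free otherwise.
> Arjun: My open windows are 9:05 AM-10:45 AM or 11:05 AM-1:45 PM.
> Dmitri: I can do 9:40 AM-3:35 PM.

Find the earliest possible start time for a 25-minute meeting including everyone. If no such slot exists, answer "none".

Ines free: 08:30-16:20, 19:15-19:35.
Jonas free: 08:20-13:25, 16:05-16:55.
Wiremu free: 08:15-15:55.
Tara free: 08:20-15:25.
Jamal free: 10:35-13:35, 14:00-15:50, 18:25-18:35 (invert busy blocks within the working day).
Arjun free: 09:05-10:45, 11:05-13:45.
Dmitri free: 09:40-15:35.
Ines ∩ Jonas: 08:30-13:25, 16:05-16:20.
Ines ∩ Jonas ∩ Wiremu: 08:30-13:25.
Ines ∩ Jonas ∩ Wiremu ∩ Tara: 08:30-13:25.
Ines ∩ Jonas ∩ Wiremu ∩ Tara ∩ Jamal: 10:35-13:25.
Ines ∩ Jonas ∩ Wiremu ∩ Tara ∩ Jamal ∩ Arjun: 10:35-10:45, 11:05-13:25.
Ines ∩ Jonas ∩ Wiremu ∩ Tara ∩ Jamal ∩ Arjun ∩ Dmitri: 10:35-10:45, 11:05-13:25.
The first common window of at least 25 minutes is 11:05-13:25, so the earliest start is 11:05.

11:05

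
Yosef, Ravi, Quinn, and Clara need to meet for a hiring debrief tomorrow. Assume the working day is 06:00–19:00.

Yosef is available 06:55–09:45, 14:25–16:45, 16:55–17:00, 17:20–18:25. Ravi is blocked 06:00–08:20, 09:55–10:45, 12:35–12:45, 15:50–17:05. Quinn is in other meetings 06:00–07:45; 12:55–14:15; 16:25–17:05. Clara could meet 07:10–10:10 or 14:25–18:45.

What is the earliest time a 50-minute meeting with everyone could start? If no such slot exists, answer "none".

08:20

Yosef free: 06:55-09:45, 14:25-16:45, 16:55-17:00, 17:20-18:25.
Ravi free: 08:20-09:55, 10:45-12:35, 12:45-15:50, 17:05-19:00 (invert busy blocks within the working day).
Quinn free: 07:45-12:55, 14:15-16:25, 17:05-19:00 (invert busy blocks within the working day).
Clara free: 07:10-10:10, 14:25-18:45.
Yosef ∩ Ravi: 08:20-09:45, 14:25-15:50, 17:20-18:25.
Yosef ∩ Ravi ∩ Quinn: 08:20-09:45, 14:25-15:50, 17:20-18:25.
Yosef ∩ Ravi ∩ Quinn ∩ Clara: 08:20-09:45, 14:25-15:50, 17:20-18:25.
Those are the intersection windows.
The first common window of at least 50 minutes is 08:20-09:45, so the earliest start is 08:20.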